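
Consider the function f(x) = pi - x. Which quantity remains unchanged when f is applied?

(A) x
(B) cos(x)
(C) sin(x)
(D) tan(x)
C

For f(x) = pi - x:
sin(pi - x) = sin(x), so sine is invariant under this transformation.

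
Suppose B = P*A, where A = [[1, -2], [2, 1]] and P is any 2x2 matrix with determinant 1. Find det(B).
5

By the multiplicative property of determinants, det(B) = det(P*A) = det(P) * det(A) = det(A),
so the determinant is invariant under multiplication by any determinant-1 matrix; we just need det(A).

det(A) = (1)(1) - (-2)(2) = 1 - (-4) = 5

Therefore det(B) = 1 * 5 = 5.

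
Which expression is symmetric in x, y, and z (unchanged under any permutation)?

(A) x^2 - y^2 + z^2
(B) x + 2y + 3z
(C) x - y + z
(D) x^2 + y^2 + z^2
D

A symmetric expression is unchanged when the variables are permuted; here the transformation to test is the swap (x, y) -> (y, x).
A symmetric expression must survive every permutation; the single swap x <-> y already eliminates the distractors, and the keyed expression is also unchanged by x <-> z and y <-> z (each variable enters it in exactly the same way).
Substitute the transformed coordinates into each option and compare with the original:
(A) x^2 - y^2 + z^2  ->  (y)^2 - (x)^2 + z^2 = -x^2 + y^2 + z^2   [differs from x^2 - y^2 + z^2: not invariant]
(B) x + 2y + 3z  ->  (y) + 2(x) + 3z = 2x + y + 3z   [differs from x + 2y + 3z: not invariant]
(C) x - y + z  ->  (y) - (x) + z = -x + y + z   [differs from x - y + z: not invariant]
(D) x^2 + y^2 + z^2  ->  (y)^2 + (x)^2 + z^2 = x^2 + y^2 + z^2   [equals x^2 + y^2 + z^2: invariant]

Only option (D), x^2 + y^2 + z^2, is unchanged by the transformation.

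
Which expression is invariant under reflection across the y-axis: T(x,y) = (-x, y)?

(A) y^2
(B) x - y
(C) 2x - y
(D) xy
A

The map is reflection across the y-axis: T(x,y) = (-x, y).
Substitute the transformed coordinates into each option and compare with the original:
(A) y^2  ->  (y)^2 = y^2   [equals y^2: invariant]
(B) x - y  ->  (-x) - (y) = -x - y   [differs from x - y: not invariant]
(C) 2x - y  ->  2(-x) - (y) = -2x - y   [differs from 2x - y: not invariant]
(D) xy  ->  (-x)(y) = -xy   [differs from xy: not invariant]

Only option (A), y^2, is unchanged by the transformation.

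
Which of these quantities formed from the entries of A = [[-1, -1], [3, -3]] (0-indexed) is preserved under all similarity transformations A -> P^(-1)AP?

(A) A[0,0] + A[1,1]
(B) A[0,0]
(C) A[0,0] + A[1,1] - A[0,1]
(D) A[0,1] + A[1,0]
A

A[0,0] + A[1,1] is the trace of A. By the cyclic property of the trace, tr(P^(-1)AP) = tr(APP^(-1)) = tr(A), so it is the same for every matrix similar to A.

The other combinations are not similarity invariants. For example, take P = [[2, 1], [1, 1]] (det P = 1), so P^(-1) = [[1, -1], [-1, 2]] and
B = P^(-1)AP = [[-6, -2], [9, 2]].
Evaluating each option on A and on B:
(A) A[0,0] + A[1,1]: -4 for A, -4 for B -> unchanged
(B) A[0,0]: -1 for A, -6 for B -> changes
(C) A[0,0] + A[1,1] - A[0,1]: -3 for A, -2 for B -> changes
(D) A[0,1] + A[1,0]: 2 for A, 7 for B -> changes

Only (A) A[0,0] + A[1,1] = -4 survives (and it does so for every P, not just this one), so it is the invariant.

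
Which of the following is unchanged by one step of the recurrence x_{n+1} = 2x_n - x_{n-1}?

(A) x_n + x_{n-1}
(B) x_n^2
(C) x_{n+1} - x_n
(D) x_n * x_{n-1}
C

For the recurrence x_{n+1} = 2x_n - x_{n-1}:

If x_{n+1} = 2x_n - x_{n-1}, then:
x_{n+1} - x_n = x_n - x_{n-1}
The first difference is constant throughout the sequence.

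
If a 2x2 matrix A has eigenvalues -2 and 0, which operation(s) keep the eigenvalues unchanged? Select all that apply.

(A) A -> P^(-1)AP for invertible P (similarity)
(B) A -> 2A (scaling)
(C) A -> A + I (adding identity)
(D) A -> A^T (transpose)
A and D

Eigenvalues are preserved by:
1. Similarity transformations: A -> P^(-1)AP (same characteristic polynomial)
2. Transpose: A^T has the same eigenvalues as A

Eigenvalues are NOT preserved by:
- Adding identity: eigenvalues become -2+1, 0+1
- Scaling: eigenvalues become -4, 0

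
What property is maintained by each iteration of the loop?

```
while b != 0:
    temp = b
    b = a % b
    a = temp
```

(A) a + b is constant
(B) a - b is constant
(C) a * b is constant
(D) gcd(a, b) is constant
D

A loop invariant must hold before the first iteration and be re-established by every execution of the body.

(D) gcd(a, b) is constant: One iteration replaces (a, b) by (b, a mod b). Since a mod b = a - q*b for an integer q, any common divisor of a and b divides b and a mod b, and conversely; hence gcd(b, a mod b) = gcd(a, b). For instance (22, 10) -> (10, 2) keeps gcd = 2. At exit b = 0 and a = gcd of the original inputs.

The other options fail:
(A) a + b is constant: e.g. (a, b) = (22, 10) -> (10, 2): the sum goes from 32 to 12.
(B) a - b is constant: e.g. (a, b) = (22, 10) -> (10, 2): the difference goes from 12 to 8.
(C) a * b is constant: e.g. (a, b) = (22, 10) -> (10, 2): the product goes from 220 to 20.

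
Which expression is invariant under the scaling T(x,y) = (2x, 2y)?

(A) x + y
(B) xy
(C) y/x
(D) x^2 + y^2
C

Under the uniform scaling T(x,y) = (2x, 2y):
Substitute the transformed coordinates into each option and compare with the original:
(A) x + y  ->  (2x) + (2y) = 2x + 2y   [differs from x + y: not invariant]
(B) xy  ->  (2x)(2y) = 4xy   [differs from xy: not invariant]
(C) y/x  ->  (2y)/(2x) = y/x   [equals y/x: invariant]
(D) x^2 + y^2  ->  (2x)^2 + (2y)^2 = 4x^2 + 4y^2   [differs from x^2 + y^2: not invariant]

Only option (C), y/x, is unchanged by the transformation.
The common factor 2 cancels in a ratio of coordinates, while sums, products and sums of squares pick up factors of 2 or 4.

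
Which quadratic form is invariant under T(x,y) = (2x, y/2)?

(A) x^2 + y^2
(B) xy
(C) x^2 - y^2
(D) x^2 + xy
B

T multiplies x by 2 and divides y by 2.
Substitute the transformed coordinates into each option and compare with the original:
(A) x^2 + y^2  ->  (2x)^2 + (y/2)^2 = 4x^2 + y^2/4   [differs from x^2 + y^2: not invariant]
(B) xy  ->  (2x)(y/2) = xy   [equals xy: invariant]
(C) x^2 - y^2  ->  (2x)^2 - (y/2)^2 = 4x^2 - y^2/4   [differs from x^2 - y^2: not invariant]
(D) x^2 + xy  ->  (2x)^2 + (2x)(y/2) = 4x^2 + xy   [differs from x^2 + xy: not invariant]

Only option (B), xy, is unchanged by the transformation.
The factors 2 and 1/2 cancel only in the pure product xy.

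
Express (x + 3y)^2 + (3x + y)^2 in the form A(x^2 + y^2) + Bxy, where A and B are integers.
10(x^2 + y^2) + 12xy

Expanding: (x + 3y)^2 = x^2 + 6xy + 9y^2
(3x + y)^2 = 9x^2 + 6xy + y^2
Sum = (1+9)(x^2+y^2) + 12xy = 10(x^2 + y^2) + 12xy
This is symmetric in x and y.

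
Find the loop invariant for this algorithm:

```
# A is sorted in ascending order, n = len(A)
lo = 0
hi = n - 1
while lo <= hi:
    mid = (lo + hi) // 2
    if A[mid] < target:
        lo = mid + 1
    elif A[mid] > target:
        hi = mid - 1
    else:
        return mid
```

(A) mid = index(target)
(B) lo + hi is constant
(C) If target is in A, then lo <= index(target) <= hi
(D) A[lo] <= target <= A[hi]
C

A loop invariant must hold before the first iteration and be re-established by every execution of the body.

(C) If target is in A, then lo <= index(target) <= hi: Before the loop [lo, hi] = [0, n-1] covers every index. When A[mid] < target, sortedness puts target strictly to the right of mid, so setting lo = mid + 1 keeps index(target) in [lo, hi]; symmetrically for hi = mid - 1. Hence 'if target is in A then lo <= index(target) <= hi' holds after every iteration, and when lo > hi it proves target is absent.

The other options fail:
(A) mid = index(target): mid is just the current probe; it equals index(target) only on the iteration that returns.
(B) lo + hi is constant: each iteration moves exactly one of lo, hi, so lo + hi changes (e.g. 0 + (n-1) becomes (mid+1) + (n-1)).
(D) A[lo] <= target <= A[hi]: fails when target is not in A (e.g. target < A[0] already violates it before the loop), so it is not maintained in general.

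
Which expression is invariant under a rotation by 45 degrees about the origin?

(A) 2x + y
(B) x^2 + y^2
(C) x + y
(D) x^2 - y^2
B

A rotation by 45 degrees sends (x, y) to (sqrt(2)x/2 - sqrt(2)y/2, sqrt(2)x/2 + sqrt(2)y/2).
Substitute the transformed coordinates into each option and compare with the original:
(A) 2x + y  ->  2(sqrt(2)x/2 - sqrt(2)y/2) + (sqrt(2)x/2 + sqrt(2)y/2) = 3sqrt(2)x/2 - sqrt(2)y/2   [differs from 2x + y: not invariant]
(B) x^2 + y^2  ->  (sqrt(2)x/2 - sqrt(2)y/2)^2 + (sqrt(2)x/2 + sqrt(2)y/2)^2 = x^2 + y^2   [equals x^2 + y^2: invariant]
(C) x + y  ->  (sqrt(2)x/2 - sqrt(2)y/2) + (sqrt(2)x/2 + sqrt(2)y/2) = sqrt(2)x   [differs from x + y: not invariant]
(D) x^2 - y^2  ->  (sqrt(2)x/2 - sqrt(2)y/2)^2 - (sqrt(2)x/2 + sqrt(2)y/2)^2 = -2xy   [differs from x^2 - y^2: not invariant]

Only option (B), x^2 + y^2, is unchanged by the transformation.
Geometrically, x^2 + y^2 is the squared distance from the origin, which every rotation about the origin preserves.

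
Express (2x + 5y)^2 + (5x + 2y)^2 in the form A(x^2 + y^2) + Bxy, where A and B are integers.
29(x^2 + y^2) + 40xy

Expanding: (2x + 5y)^2 = 4x^2 + 20xy + 25y^2
(5x + 2y)^2 = 25x^2 + 20xy + 4y^2
Sum = (4+25)(x^2+y^2) + 40xy = 29(x^2 + y^2) + 40xy
This is symmetric in x and y.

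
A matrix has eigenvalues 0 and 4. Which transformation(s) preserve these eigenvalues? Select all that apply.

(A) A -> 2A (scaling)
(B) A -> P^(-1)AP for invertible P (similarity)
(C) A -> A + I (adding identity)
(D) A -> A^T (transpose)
B and D

Eigenvalues are preserved by:
1. Similarity transformations: A -> P^(-1)AP (same characteristic polynomial)
2. Transpose: A^T has the same eigenvalues as A

Eigenvalues are NOT preserved by:
- Adding identity: eigenvalues become 0+1, 4+1
- Scaling: eigenvalues become 0, 8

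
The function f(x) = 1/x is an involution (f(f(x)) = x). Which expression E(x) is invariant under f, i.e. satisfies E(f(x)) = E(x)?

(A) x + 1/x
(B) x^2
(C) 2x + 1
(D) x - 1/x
A

Replace x by f(x) = 1/x in each option and simplify. As a quick numerical cross-check, also compare E(3) with E(f(3)) = E(1/3).

(A) x + 1/x  ->  (1/x) + 1/(1/x), which simplifies back to x + 1/x; check: E(3) = 10/3, E(1/3) = 10/3.   [invariant]
(B) x^2  ->  (1/x)^2 = x^(-2); check: E(3) = 9 but E(1/3) = 1/9.   [not invariant]
(C) 2x + 1  ->  2(1/x) + 1 = (x + 2)/x; check: E(3) = 7 but E(1/3) = 5/3.   [not invariant]
(D) x - 1/x  ->  (1/x) - 1/(1/x) = -x + 1/x; check: E(3) = 8/3 but E(1/3) = -8/3.   [not invariant]

Only (A) is unchanged. E is symmetric under swapping x with f(x) = 1/x, which is exactly what an involution does.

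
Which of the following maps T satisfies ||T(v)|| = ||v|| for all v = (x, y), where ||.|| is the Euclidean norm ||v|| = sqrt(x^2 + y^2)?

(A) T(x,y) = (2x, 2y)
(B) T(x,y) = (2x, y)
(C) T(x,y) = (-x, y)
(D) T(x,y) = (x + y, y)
C

A transformation preserves a norm if ||T(v)|| = ||v|| for every v; a single vector where the norm changes rules an option out.

(A) T(x,y) = (2x, 2y): v = (1, 0) has norm sqrt((1)^2 + (0)^2) = 1, but T(v) = (2, 0) has norm 2 -- not preserved.
(B) T(x,y) = (2x, y): v = (1, 0) has norm sqrt((1)^2 + (0)^2) = 1, but T(v) = (2, 0) has norm 2 -- not preserved.
(C) T(x,y) = (-x, y): preserves the norm -- it is an orthogonal map (a rotation/reflection), and (-x)^2 + (y)^2 simplifies to x^2 + y^2.
(D) T(x,y) = (x + y, y): v = (0, 1) has norm sqrt((0)^2 + (1)^2) = 1, but T(v) = (1, 1) has norm sqrt(2) -- not preserved.

Therefore the answer is (C).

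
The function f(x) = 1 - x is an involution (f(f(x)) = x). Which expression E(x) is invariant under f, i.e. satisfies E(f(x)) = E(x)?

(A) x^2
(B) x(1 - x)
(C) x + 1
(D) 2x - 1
B

Replace x by f(x) = 1 - x in each option and simplify. As a quick numerical cross-check, also compare E(4) with E(f(4)) = E(-3).

(A) x^2  ->  (1 - x)^2 = (x - 1)^2; check: E(4) = 16 but E(-3) = 9.   [not invariant]
(B) x(1 - x)  ->  (1 - x)(1 - (1 - x)), which simplifies back to x(1 - x); check: E(4) = -12, E(-3) = -12.   [invariant]
(C) x + 1  ->  (1 - x) + 1 = 2 - x; check: E(4) = 5 but E(-3) = -2.   [not invariant]
(D) 2x - 1  ->  2(1 - x) - 1 = 1 - 2x; check: E(4) = 7 but E(-3) = -7.   [not invariant]

Only (B) is unchanged. E is symmetric under swapping x with f(x) = 1 - x, which is exactly what an involution does.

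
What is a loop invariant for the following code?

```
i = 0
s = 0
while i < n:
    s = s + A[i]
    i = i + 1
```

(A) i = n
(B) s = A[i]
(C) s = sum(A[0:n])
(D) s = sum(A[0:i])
D

A loop invariant must hold before the first iteration and be re-established by every execution of the body.

(D) s = sum(A[0:i]): Initially i = 0 and s = 0 = sum of the empty slice A[0:0]. If s = sum(A[0:i]) holds at the top of an iteration, the body sets s to sum(A[0:i]) + A[i] = sum(A[0:i+1]) and then i to i+1, so s = sum(A[0:i]) holds again. At exit i = n, giving s = sum(A[0:n]).

The other options fail:
(A) i = n: false initially (i = 0); it is the exit condition, not an invariant.
(B) s = A[i]: after the first iteration s = A[0] but i = 1, so s = A[i] compares s with the wrong element (and fails in general).
(C) s = sum(A[0:n]): false before the loop (s = 0, not the full sum) -- it only becomes true at exit.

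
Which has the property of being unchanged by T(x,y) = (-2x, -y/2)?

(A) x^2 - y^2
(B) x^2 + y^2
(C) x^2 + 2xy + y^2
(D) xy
D

An expression E(x,y) is invariant under T if E(T(x,y)) = E(x,y). Here T(x,y) = (-2x, -y/2).
Substitute the transformed coordinates into each option and compare with the original:
(A) x^2 - y^2  ->  (-2x)^2 - (-y/2)^2 = 4x^2 - y^2/4   [differs from x^2 - y^2: not invariant]
(B) x^2 + y^2  ->  (-2x)^2 + (-y/2)^2 = 4x^2 + y^2/4   [differs from x^2 + y^2: not invariant]
(C) x^2 + 2xy + y^2  ->  (-2x)^2 + 2(-2x)(-y/2) + (-y/2)^2 = 4x^2 + 2xy + y^2/4   [differs from x^2 + 2xy + y^2: not invariant]
(D) xy  ->  (-2x)(-y/2) = xy   [equals xy: invariant]

Only option (D), xy, is unchanged by the transformation.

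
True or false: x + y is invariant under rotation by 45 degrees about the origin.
False

Applying rotation by 45 degrees: x' = x*cos(45 degrees) - y*sin(45 degrees) = sqrt(2)x/2 - sqrt(2)y/2, y' = x*sin(45 degrees) + y*cos(45 degrees) = sqrt(2)x/2 + sqrt(2)y/2

Substituting into x + y:
(sqrt(2)x/2 - sqrt(2)y/2) + (sqrt(2)x/2 + sqrt(2)y/2)
= sqrt(2)x

This differs from the original expression x + y, so it is NOT invariant.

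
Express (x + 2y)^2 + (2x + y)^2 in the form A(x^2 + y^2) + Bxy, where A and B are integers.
5(x^2 + y^2) + 8xy

Expanding: (x + 2y)^2 = x^2 + 4xy + 4y^2
(2x + y)^2 = 4x^2 + 4xy + y^2
Sum = (1+4)(x^2+y^2) + 8xy = 5(x^2 + y^2) + 8xy
This is symmetric in x and y.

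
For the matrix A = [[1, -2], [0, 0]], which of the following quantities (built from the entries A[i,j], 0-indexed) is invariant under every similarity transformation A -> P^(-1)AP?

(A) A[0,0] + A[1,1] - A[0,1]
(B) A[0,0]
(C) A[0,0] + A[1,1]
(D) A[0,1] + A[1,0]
C

A[0,0] + A[1,1] is the trace of A. By the cyclic property of the trace, tr(P^(-1)AP) = tr(APP^(-1)) = tr(A), so it is the same for every matrix similar to A.

The other combinations are not similarity invariants. For example, take P = [[1, 1], [1, 2]] (det P = 1), so P^(-1) = [[2, -1], [-1, 1]] and
B = P^(-1)AP = [[-2, -6], [1, 3]].
Evaluating each option on A and on B:
(A) A[0,0] + A[1,1] - A[0,1]: 3 for A, 7 for B -> changes
(B) A[0,0]: 1 for A, -2 for B -> changes
(C) A[0,0] + A[1,1]: 1 for A, 1 for B -> unchanged
(D) A[0,1] + A[1,0]: -2 for A, -5 for B -> changes

Only (C) A[0,0] + A[1,1] = 1 survives (and it does so for every P, not just this one), so it is the invariant.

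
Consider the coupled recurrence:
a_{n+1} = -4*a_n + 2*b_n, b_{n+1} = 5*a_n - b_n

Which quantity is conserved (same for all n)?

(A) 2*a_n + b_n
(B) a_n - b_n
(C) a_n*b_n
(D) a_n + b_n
D

Replace a_n by a_{n+1} = -4*a_n + 2*b_n and b_n by b_{n+1} = 5*a_n - b_n in each option and simplify:
(A) 2*a_n + b_n  ->  2*(-4*a_n + 2*b_n) + (5*a_n - b_n) = -3*a_n + 3*b_n   [not conserved]
(B) a_n - b_n  ->  (-4*a_n + 2*b_n) - (5*a_n - b_n) = -9*a_n + 3*b_n   [not conserved]
(C) a_n*b_n  ->  (-4*a_n + 2*b_n)*(5*a_n - b_n) = -20*a_n^2 + 14*a_n*b_n - 2*b_n^2   [not conserved]
(D) a_n + b_n  ->  (-4*a_n + 2*b_n) + (5*a_n - b_n) = a_n + b_n   [conserved]

Only (D) a_n + b_n returns to itself after one step, so it is the conserved quantity.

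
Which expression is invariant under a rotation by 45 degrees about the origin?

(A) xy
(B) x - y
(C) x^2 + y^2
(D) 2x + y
C

A rotation by 45 degrees sends (x, y) to (sqrt(2)x/2 - sqrt(2)y/2, sqrt(2)x/2 + sqrt(2)y/2).
Substitute the transformed coordinates into each option and compare with the original:
(A) xy  ->  (sqrt(2)x/2 - sqrt(2)y/2)(sqrt(2)x/2 + sqrt(2)y/2) = x^2/2 - y^2/2   [differs from xy: not invariant]
(B) x - y  ->  (sqrt(2)x/2 - sqrt(2)y/2) - (sqrt(2)x/2 + sqrt(2)y/2) = -sqrt(2)y   [differs from x - y: not invariant]
(C) x^2 + y^2  ->  (sqrt(2)x/2 - sqrt(2)y/2)^2 + (sqrt(2)x/2 + sqrt(2)y/2)^2 = x^2 + y^2   [equals x^2 + y^2: invariant]
(D) 2x + y  ->  2(sqrt(2)x/2 - sqrt(2)y/2) + (sqrt(2)x/2 + sqrt(2)y/2) = 3sqrt(2)x/2 - sqrt(2)y/2   [differs from 2x + y: not invariant]

Only option (C), x^2 + y^2, is unchanged by the transformation.
Geometrically, x^2 + y^2 is the squared distance from the origin, which every rotation about the origin preserves.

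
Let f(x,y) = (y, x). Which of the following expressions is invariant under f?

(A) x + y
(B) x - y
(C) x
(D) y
A

For f(x,y) = (y, x):
After applying f: x' = y, y' = x. So x' + y' = y + x = x + y.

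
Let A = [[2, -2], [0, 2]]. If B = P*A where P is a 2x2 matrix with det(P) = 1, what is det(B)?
4

By the multiplicative property of determinants, det(B) = det(P*A) = det(P) * det(A) = det(A),
so the determinant is invariant under multiplication by any determinant-1 matrix; we just need det(A).

det(A) = (2)(2) - (-2)(0) = 4 - 0 = 4

Therefore det(B) = 1 * 4 = 4.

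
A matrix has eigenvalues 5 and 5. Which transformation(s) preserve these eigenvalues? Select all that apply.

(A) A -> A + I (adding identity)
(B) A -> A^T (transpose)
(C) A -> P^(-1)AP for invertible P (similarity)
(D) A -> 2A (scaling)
B and C

Eigenvalues are preserved by:
1. Similarity transformations: A -> P^(-1)AP (same characteristic polynomial)
2. Transpose: A^T has the same eigenvalues as A

Eigenvalues are NOT preserved by:
- Adding identity: eigenvalues become 5+1, 5+1
- Scaling: eigenvalues become 10, 10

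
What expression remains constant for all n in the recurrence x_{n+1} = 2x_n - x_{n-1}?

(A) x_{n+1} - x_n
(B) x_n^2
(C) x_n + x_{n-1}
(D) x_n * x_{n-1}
A

For the recurrence x_{n+1} = 2x_n - x_{n-1}:

If x_{n+1} = 2x_n - x_{n-1}, then:
x_{n+1} - x_n = x_n - x_{n-1}
The first difference is constant throughout the sequence.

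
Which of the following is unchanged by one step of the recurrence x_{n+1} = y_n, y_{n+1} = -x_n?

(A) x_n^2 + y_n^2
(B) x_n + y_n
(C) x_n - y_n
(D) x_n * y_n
A

For the recurrence x_{n+1} = y_n, y_{n+1} = -x_n:

x_{n+1}^2 + y_{n+1}^2 = y_n^2 + (-x_n)^2 = x_n^2 + y_n^2
The sum of squares is conserved (like energy in a harmonic oscillator).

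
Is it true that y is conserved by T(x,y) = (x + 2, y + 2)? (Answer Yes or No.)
No

Substitute T(x,y) = (x + 2, y + 2) into the expression and compare with the original.

Original: y
After applying T: (y + 2) = y + 2

This differs from the original y (difference: 2), so the expression is NOT invariant.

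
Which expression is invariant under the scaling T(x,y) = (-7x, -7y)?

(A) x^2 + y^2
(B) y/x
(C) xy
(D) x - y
B

Under the uniform scaling T(x,y) = (-7x, -7y):
Substitute the transformed coordinates into each option and compare with the original:
(A) x^2 + y^2  ->  (-7x)^2 + (-7y)^2 = 49x^2 + 49y^2   [differs from x^2 + y^2: not invariant]
(B) y/x  ->  (-7y)/(-7x) = y/x   [equals y/x: invariant]
(C) xy  ->  (-7x)(-7y) = 49xy   [differs from xy: not invariant]
(D) x - y  ->  (-7x) - (-7y) = -7x + 7y   [differs from x - y: not invariant]

Only option (B), y/x, is unchanged by the transformation.
The common factor -7 cancels in a ratio of coordinates, while sums, products and sums of squares pick up factors of -7 or 49.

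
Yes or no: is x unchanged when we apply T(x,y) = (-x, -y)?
No

Substitute T(x,y) = (-x, -y) into the expression and compare with the original.

Original: x
After applying T: (-x) = -x

This differs from the original x (difference: -2x), so the expression is NOT invariant.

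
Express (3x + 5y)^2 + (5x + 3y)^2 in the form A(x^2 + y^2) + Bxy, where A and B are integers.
34(x^2 + y^2) + 60xy

Expanding: (3x + 5y)^2 = 9x^2 + 30xy + 25y^2
(5x + 3y)^2 = 25x^2 + 30xy + 9y^2
Sum = (9+25)(x^2+y^2) + 60xy = 34(x^2 + y^2) + 60xy
This is symmetric in x and y.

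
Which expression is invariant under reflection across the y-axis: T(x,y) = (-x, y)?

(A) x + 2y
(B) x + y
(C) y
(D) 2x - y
C

The map is reflection across the y-axis: T(x,y) = (-x, y).
Substitute the transformed coordinates into each option and compare with the original:
(A) x + 2y  ->  (-x) + 2(y) = -x + 2y   [differs from x + 2y: not invariant]
(B) x + y  ->  (-x) + (y) = -x + y   [differs from x + y: not invariant]
(C) y  ->  (y) = y   [equals y: invariant]
(D) 2x - y  ->  2(-x) - (y) = -2x - y   [differs from 2x - y: not invariant]

Only option (C), y, is unchanged by the transformation.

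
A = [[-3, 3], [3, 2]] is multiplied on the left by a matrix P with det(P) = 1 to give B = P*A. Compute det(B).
-15

By the multiplicative property of determinants, det(B) = det(P*A) = det(P) * det(A) = det(A),
so the determinant is invariant under multiplication by any determinant-1 matrix; we just need det(A).

det(A) = (-3)(2) - (3)(3) = -6 - 9 = -15

Therefore det(B) = 1 * (-15) = -15.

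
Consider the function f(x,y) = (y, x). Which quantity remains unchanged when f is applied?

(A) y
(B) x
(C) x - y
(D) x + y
D

For f(x,y) = (y, x):
After applying f: x' = y, y' = x. So x' + y' = y + x = x + y.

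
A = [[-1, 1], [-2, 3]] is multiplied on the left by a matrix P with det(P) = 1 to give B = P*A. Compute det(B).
-1

By the multiplicative property of determinants, det(B) = det(P*A) = det(P) * det(A) = det(A),
so the determinant is invariant under multiplication by any determinant-1 matrix; we just need det(A).

det(A) = (-1)(3) - (1)(-2) = -3 - (-2) = -1

Therefore det(B) = 1 * (-1) = -1.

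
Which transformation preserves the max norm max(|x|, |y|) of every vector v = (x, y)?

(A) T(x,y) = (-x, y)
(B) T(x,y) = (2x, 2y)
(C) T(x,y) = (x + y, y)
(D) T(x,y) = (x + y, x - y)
A

A transformation preserves a norm if ||T(v)|| = ||v|| for every v; a single vector where the norm changes rules an option out.

(A) T(x,y) = (-x, y): preserves the norm -- it only permutes the coordinates and/or flips signs, which leaves max(|x|, |y|) unchanged.
(B) T(x,y) = (2x, 2y): v = (1, 0) has norm max(|1|, |0|) = 1, but T(v) = (2, 0) has norm 2 -- not preserved.
(C) T(x,y) = (x + y, y): v = (1, 1) has norm max(|1|, |1|) = 1, but T(v) = (2, 1) has norm 2 -- not preserved.
(D) T(x,y) = (x + y, x - y): v = (1, 1) has norm max(|1|, |1|) = 1, but T(v) = (2, 0) has norm 2 -- not preserved.

Therefore the answer is (A).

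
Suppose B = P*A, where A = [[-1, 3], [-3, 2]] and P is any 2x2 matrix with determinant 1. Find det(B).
7

By the multiplicative property of determinants, det(B) = det(P*A) = det(P) * det(A) = det(A),
so the determinant is invariant under multiplication by any determinant-1 matrix; we just need det(A).

det(A) = (-1)(2) - (3)(-3) = -2 - (-9) = 7

Therefore det(B) = 1 * 7 = 7.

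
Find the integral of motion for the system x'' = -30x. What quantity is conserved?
E = (x')^2 + 30x^2

Multiply the equation by x':
x' * x'' = -30x * x'
The left side is d/dt[(x')^2/2] and the right side is d/dt[-30x^2/2], so
d/dt[(x')^2/2 + 30x^2/2] = 0, i.e. (x')^2/2 + 30x^2/2 = constant.
Multiplying by 2, the integral of motion is E = (x')^2 + 30x^2.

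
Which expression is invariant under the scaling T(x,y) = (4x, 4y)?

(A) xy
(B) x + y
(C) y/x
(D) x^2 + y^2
C

Under the uniform scaling T(x,y) = (4x, 4y):
Substitute the transformed coordinates into each option and compare with the original:
(A) xy  ->  (4x)(4y) = 16xy   [differs from xy: not invariant]
(B) x + y  ->  (4x) + (4y) = 4x + 4y   [differs from x + y: not invariant]
(C) y/x  ->  (4y)/(4x) = y/x   [equals y/x: invariant]
(D) x^2 + y^2  ->  (4x)^2 + (4y)^2 = 16x^2 + 16y^2   [differs from x^2 + y^2: not invariant]

Only option (C), y/x, is unchanged by the transformation.
The common factor 4 cancels in a ratio of coordinates, while sums, products and sums of squares pick up factors of 4 or 16.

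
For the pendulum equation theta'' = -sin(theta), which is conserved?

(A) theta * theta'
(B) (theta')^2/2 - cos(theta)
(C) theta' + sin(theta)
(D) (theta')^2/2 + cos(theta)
B

A first integral I satisfies dI/dt = 0 along every solution. Differentiate each option and use the equation of motion:
(A) d/dt[theta * theta'] = (theta')^2 + theta theta'' = (theta')^2 - theta sin(theta), not identically 0
(B) d/dt[(theta')^2/2 - cos(theta)] = theta' theta'' + sin(theta) theta' = theta'(-sin(theta)) + theta' sin(theta) = 0
(C) d/dt[theta' + sin(theta)] = theta'' + cos(theta) theta' = -sin(theta) + theta' cos(theta), not identically 0
(D) d/dt[(theta')^2/2 + cos(theta)] = theta' theta'' - sin(theta) theta' = -2 theta' sin(theta), not identically 0

Only (B) has zero time-derivative. This is the total energy: kinetic (theta')^2/2 plus potential -cos(theta).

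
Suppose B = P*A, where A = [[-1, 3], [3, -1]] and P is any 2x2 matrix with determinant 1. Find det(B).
-8

By the multiplicative property of determinants, det(B) = det(P*A) = det(P) * det(A) = det(A),
so the determinant is invariant under multiplication by any determinant-1 matrix; we just need det(A).

det(A) = (-1)(-1) - (3)(3) = 1 - 9 = -8

Therefore det(B) = 1 * (-8) = -8.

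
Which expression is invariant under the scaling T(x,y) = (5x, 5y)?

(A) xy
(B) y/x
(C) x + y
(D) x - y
B

Under the uniform scaling T(x,y) = (5x, 5y):
Substitute the transformed coordinates into each option and compare with the original:
(A) xy  ->  (5x)(5y) = 25xy   [differs from xy: not invariant]
(B) y/x  ->  (5y)/(5x) = y/x   [equals y/x: invariant]
(C) x + y  ->  (5x) + (5y) = 5x + 5y   [differs from x + y: not invariant]
(D) x - y  ->  (5x) - (5y) = 5x - 5y   [differs from x - y: not invariant]

Only option (B), y/x, is unchanged by the transformation.
The common factor 5 cancels in a ratio of coordinates, while sums, products and sums of squares pick up factors of 5 or 25.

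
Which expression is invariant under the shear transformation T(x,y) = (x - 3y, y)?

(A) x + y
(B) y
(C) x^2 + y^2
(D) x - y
B

Under the shear T(x,y) = (x - 3y, y):
Substitute the transformed coordinates into each option and compare with the original:
(A) x + y  ->  (x - 3y) + (y) = x - 2y   [differs from x + y: not invariant]
(B) y  ->  (y) = y   [equals y: invariant]
(C) x^2 + y^2  ->  (x - 3y)^2 + (y)^2 = x^2 - 6xy + 10y^2   [differs from x^2 + y^2: not invariant]
(D) x - y  ->  (x - 3y) - (y) = x - 4y   [differs from x - y: not invariant]

Only option (B), y, is unchanged by the transformation.
A horizontal shear moves points parallel to the x-axis, so the y-coordinate (and any function of y alone) is unchanged.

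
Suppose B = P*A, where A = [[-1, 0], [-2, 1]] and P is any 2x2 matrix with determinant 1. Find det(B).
-1

By the multiplicative property of determinants, det(B) = det(P*A) = det(P) * det(A) = det(A),
so the determinant is invariant under multiplication by any determinant-1 matrix; we just need det(A).

det(A) = (-1)(1) - (0)(-2) = -1 - 0 = -1

Therefore det(B) = 1 * (-1) = -1.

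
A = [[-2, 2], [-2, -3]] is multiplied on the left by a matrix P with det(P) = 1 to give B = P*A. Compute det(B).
10

By the multiplicative property of determinants, det(B) = det(P*A) = det(P) * det(A) = det(A),
so the determinant is invariant under multiplication by any determinant-1 matrix; we just need det(A).

det(A) = (-2)(-3) - (2)(-2) = 6 - (-4) = 10

Therefore det(B) = 1 * 10 = 10.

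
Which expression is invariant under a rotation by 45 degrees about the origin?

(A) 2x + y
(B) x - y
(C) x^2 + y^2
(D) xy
C

A rotation by 45 degrees sends (x, y) to (sqrt(2)x/2 - sqrt(2)y/2, sqrt(2)x/2 + sqrt(2)y/2).
Substitute the transformed coordinates into each option and compare with the original:
(A) 2x + y  ->  2(sqrt(2)x/2 - sqrt(2)y/2) + (sqrt(2)x/2 + sqrt(2)y/2) = 3sqrt(2)x/2 - sqrt(2)y/2   [differs from 2x + y: not invariant]
(B) x - y  ->  (sqrt(2)x/2 - sqrt(2)y/2) - (sqrt(2)x/2 + sqrt(2)y/2) = -sqrt(2)y   [differs from x - y: not invariant]
(C) x^2 + y^2  ->  (sqrt(2)x/2 - sqrt(2)y/2)^2 + (sqrt(2)x/2 + sqrt(2)y/2)^2 = x^2 + y^2   [equals x^2 + y^2: invariant]
(D) xy  ->  (sqrt(2)x/2 - sqrt(2)y/2)(sqrt(2)x/2 + sqrt(2)y/2) = x^2/2 - y^2/2   [differs from xy: not invariant]

Only option (C), x^2 + y^2, is unchanged by the transformation.
Geometrically, x^2 + y^2 is the squared distance from the origin, which every rotation about the origin preserves.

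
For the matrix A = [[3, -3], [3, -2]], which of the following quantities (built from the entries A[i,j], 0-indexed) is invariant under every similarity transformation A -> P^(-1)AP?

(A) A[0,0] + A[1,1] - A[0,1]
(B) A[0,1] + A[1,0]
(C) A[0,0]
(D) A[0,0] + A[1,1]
D

A[0,0] + A[1,1] is the trace of A. By the cyclic property of the trace, tr(P^(-1)AP) = tr(APP^(-1)) = tr(A), so it is the same for every matrix similar to A.

The other combinations are not similarity invariants. For example, take P = [[1, 2], [0, 1]] (det P = 1), so P^(-1) = [[1, -2], [0, 1]] and
B = P^(-1)AP = [[-3, -5], [3, 4]].
Evaluating each option on A and on B:
(A) A[0,0] + A[1,1] - A[0,1]: 4 for A, 6 for B -> changes
(B) A[0,1] + A[1,0]: 0 for A, -2 for B -> changes
(C) A[0,0]: 3 for A, -3 for B -> changes
(D) A[0,0] + A[1,1]: 1 for A, 1 for B -> unchanged

Only (D) A[0,0] + A[1,1] = 1 survives (and it does so for every P, not just this one), so it is the invariant.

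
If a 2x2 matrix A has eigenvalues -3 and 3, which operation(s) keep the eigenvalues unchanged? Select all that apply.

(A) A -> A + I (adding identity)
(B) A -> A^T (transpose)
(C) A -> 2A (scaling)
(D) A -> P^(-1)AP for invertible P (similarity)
B and D

Eigenvalues are preserved by:
1. Similarity transformations: A -> P^(-1)AP (same characteristic polynomial)
2. Transpose: A^T has the same eigenvalues as A

Eigenvalues are NOT preserved by:
- Adding identity: eigenvalues become -3+1, 3+1
- Scaling: eigenvalues become -6, 6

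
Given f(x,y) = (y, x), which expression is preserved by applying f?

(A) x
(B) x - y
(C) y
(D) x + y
D

For f(x,y) = (y, x):
After applying f: x' = y, y' = x. So x' + y' = y + x = x + y.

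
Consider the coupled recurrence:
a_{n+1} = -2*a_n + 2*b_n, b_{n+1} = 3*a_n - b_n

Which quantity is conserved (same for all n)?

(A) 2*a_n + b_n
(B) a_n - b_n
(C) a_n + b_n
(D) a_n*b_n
C

Replace a_n by a_{n+1} = -2*a_n + 2*b_n and b_n by b_{n+1} = 3*a_n - b_n in each option and simplify:
(A) 2*a_n + b_n  ->  2*(-2*a_n + 2*b_n) + (3*a_n - b_n) = -a_n + 3*b_n   [not conserved]
(B) a_n - b_n  ->  (-2*a_n + 2*b_n) - (3*a_n - b_n) = -5*a_n + 3*b_n   [not conserved]
(C) a_n + b_n  ->  (-2*a_n + 2*b_n) + (3*a_n - b_n) = a_n + b_n   [conserved]
(D) a_n*b_n  ->  (-2*a_n + 2*b_n)*(3*a_n - b_n) = -6*a_n^2 + 8*a_n*b_n - 2*b_n^2   [not conserved]

Only (C) a_n + b_n returns to itself after one step, so it is the conserved quantity.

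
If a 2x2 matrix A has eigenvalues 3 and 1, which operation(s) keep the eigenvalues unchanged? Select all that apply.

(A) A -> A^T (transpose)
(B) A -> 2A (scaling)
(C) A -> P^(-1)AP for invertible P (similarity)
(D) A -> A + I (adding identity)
A and C

Eigenvalues are preserved by:
1. Similarity transformations: A -> P^(-1)AP (same characteristic polynomial)
2. Transpose: A^T has the same eigenvalues as A

Eigenvalues are NOT preserved by:
- Adding identity: eigenvalues become 3+1, 1+1
- Scaling: eigenvalues become 6, 2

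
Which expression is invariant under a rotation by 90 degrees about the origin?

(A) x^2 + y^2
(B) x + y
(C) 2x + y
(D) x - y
A

A rotation by 90 degrees sends (x, y) to (-y, x).
Substitute the transformed coordinates into each option and compare with the original:
(A) x^2 + y^2  ->  (-y)^2 + (x)^2 = x^2 + y^2   [equals x^2 + y^2: invariant]
(B) x + y  ->  (-y) + (x) = x - y   [differs from x + y: not invariant]
(C) 2x + y  ->  2(-y) + (x) = x - 2y   [differs from 2x + y: not invariant]
(D) x - y  ->  (-y) - (x) = -x - y   [differs from x - y: not invariant]

Only option (A), x^2 + y^2, is unchanged by the transformation.
Geometrically, x^2 + y^2 is the squared distance from the origin, which every rotation about the origin preserves.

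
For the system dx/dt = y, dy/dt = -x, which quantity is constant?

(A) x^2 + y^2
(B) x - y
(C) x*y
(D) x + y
A

A first integral I satisfies dI/dt = 0 along every solution. Differentiate each option and use the equation of motion:
(A) d/dt[x^2 + y^2] = 2x*dx/dt + 2y*dy/dt = 2x*y + 2y*(-x) = 0
(B) d/dt[x - y] = y - (-x) = x + y, not identically 0
(C) d/dt[x*y] = (dx/dt)y + x(dy/dt) = y^2 - x^2, not identically 0
(D) d/dt[x + y] = y + (-x) = y - x, not identically 0

Only (A) has zero time-derivative. So x^2 + y^2 (the squared radius; trajectories are circles) is the conserved quantity.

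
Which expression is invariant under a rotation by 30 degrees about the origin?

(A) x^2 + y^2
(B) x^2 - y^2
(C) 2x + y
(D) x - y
A

A rotation by 30 degrees sends (x, y) to (sqrt(3)x/2 - y/2, x/2 + sqrt(3)y/2).
Substitute the transformed coordinates into each option and compare with the original:
(A) x^2 + y^2  ->  (sqrt(3)x/2 - y/2)^2 + (x/2 + sqrt(3)y/2)^2 = x^2 + y^2   [equals x^2 + y^2: invariant]
(B) x^2 - y^2  ->  (sqrt(3)x/2 - y/2)^2 - (x/2 + sqrt(3)y/2)^2 = x^2/2 - sqrt(3)xy - y^2/2   [differs from x^2 - y^2: not invariant]
(C) 2x + y  ->  2(sqrt(3)x/2 - y/2) + (x/2 + sqrt(3)y/2) = x/2 + sqrt(3)x - y + sqrt(3)y/2   [differs from 2x + y: not invariant]
(D) x - y  ->  (sqrt(3)x/2 - y/2) - (x/2 + sqrt(3)y/2) = -x/2 + sqrt(3)x/2 - sqrt(3)y/2 - y/2   [differs from x - y: not invariant]

Only option (A), x^2 + y^2, is unchanged by the transformation.
Geometrically, x^2 + y^2 is the squared distance from the origin, which every rotation about the origin preserves.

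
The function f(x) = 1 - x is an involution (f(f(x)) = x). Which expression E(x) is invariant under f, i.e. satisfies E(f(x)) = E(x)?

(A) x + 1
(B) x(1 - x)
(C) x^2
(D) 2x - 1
B

Replace x by f(x) = 1 - x in each option and simplify. As a quick numerical cross-check, also compare E(4) with E(f(4)) = E(-3).

(A) x + 1  ->  (1 - x) + 1 = 2 - x; check: E(4) = 5 but E(-3) = -2.   [not invariant]
(B) x(1 - x)  ->  (1 - x)(1 - (1 - x)), which simplifies back to x(1 - x); check: E(4) = -12, E(-3) = -12.   [invariant]
(C) x^2  ->  (1 - x)^2 = (x - 1)^2; check: E(4) = 16 but E(-3) = 9.   [not invariant]
(D) 2x - 1  ->  2(1 - x) - 1 = 1 - 2x; check: E(4) = 7 but E(-3) = -7.   [not invariant]

Only (B) is unchanged. E is symmetric under swapping x with f(x) = 1 - x, which is exactly what an involution does.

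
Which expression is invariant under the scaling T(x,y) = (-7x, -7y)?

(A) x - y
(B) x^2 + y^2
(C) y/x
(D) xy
C

Under the uniform scaling T(x,y) = (-7x, -7y):
Substitute the transformed coordinates into each option and compare with the original:
(A) x - y  ->  (-7x) - (-7y) = -7x + 7y   [differs from x - y: not invariant]
(B) x^2 + y^2  ->  (-7x)^2 + (-7y)^2 = 49x^2 + 49y^2   [differs from x^2 + y^2: not invariant]
(C) y/x  ->  (-7y)/(-7x) = y/x   [equals y/x: invariant]
(D) xy  ->  (-7x)(-7y) = 49xy   [differs from xy: not invariant]

Only option (C), y/x, is unchanged by the transformation.
The common factor -7 cancels in a ratio of coordinates, while sums, products and sums of squares pick up factors of -7 or 49.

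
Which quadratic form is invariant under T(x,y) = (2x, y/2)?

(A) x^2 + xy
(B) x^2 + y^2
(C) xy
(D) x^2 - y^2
C

T multiplies x by 2 and divides y by 2.
Substitute the transformed coordinates into each option and compare with the original:
(A) x^2 + xy  ->  (2x)^2 + (2x)(y/2) = 4x^2 + xy   [differs from x^2 + xy: not invariant]
(B) x^2 + y^2  ->  (2x)^2 + (y/2)^2 = 4x^2 + y^2/4   [differs from x^2 + y^2: not invariant]
(C) xy  ->  (2x)(y/2) = xy   [equals xy: invariant]
(D) x^2 - y^2  ->  (2x)^2 - (y/2)^2 = 4x^2 - y^2/4   [differs from x^2 - y^2: not invariant]

Only option (C), xy, is unchanged by the transformation.
The factors 2 and 1/2 cancel only in the pure product xy.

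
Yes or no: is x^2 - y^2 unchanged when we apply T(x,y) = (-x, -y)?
Yes

Substitute T(x,y) = (-x, -y) into the expression and compare with the original.

Original: x^2 - y^2
After applying T: (-x)^2 - (-y)^2 = x^2 - y^2

This is identical to the original x^2 - y^2, so the expression is invariant.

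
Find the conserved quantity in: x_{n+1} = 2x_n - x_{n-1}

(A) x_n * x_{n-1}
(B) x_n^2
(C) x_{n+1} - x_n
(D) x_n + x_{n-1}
C

For the recurrence x_{n+1} = 2x_n - x_{n-1}:

If x_{n+1} = 2x_n - x_{n-1}, then:
x_{n+1} - x_n = x_n - x_{n-1}
The first difference is constant throughout the sequence.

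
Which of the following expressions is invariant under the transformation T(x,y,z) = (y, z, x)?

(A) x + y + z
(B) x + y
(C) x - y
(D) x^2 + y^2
A

Apply T(x,y,z) = (y, z, x) to each option, i.e. replace (x, y, z) by the transformed coordinates.
Substitute the transformed coordinates into each option and compare with the original:
(A) x + y + z  ->  (y) + (z) + (x) = x + y + z   [equals x + y + z: invariant]
(B) x + y  ->  (y) + (z) = y + z   [differs from x + y: not invariant]
(C) x - y  ->  (y) - (z) = y - z   [differs from x - y: not invariant]
(D) x^2 + y^2  ->  (y)^2 + (z)^2 = y^2 + z^2   [differs from x^2 + y^2: not invariant]

Only option (A), x + y + z, is unchanged by the transformation.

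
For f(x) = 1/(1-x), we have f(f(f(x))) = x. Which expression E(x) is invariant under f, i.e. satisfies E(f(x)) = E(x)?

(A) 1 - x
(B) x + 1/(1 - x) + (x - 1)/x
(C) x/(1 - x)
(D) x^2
B

Replace x by f(x) = 1/(1 - x) in each option and simplify. As a quick numerical cross-check, also compare E(5) with E(f(5)) = E(-1/4).

(A) 1 - x  ->  1 - (1/(1 - x)) = x/(x - 1); check: E(5) = -4 but E(-1/4) = 5/4.   [not invariant]
(B) x + 1/(1 - x) + (x - 1)/x  ->  (1/(1 - x)) + 1/(1 - (1/(1 - x))) + ((1/(1 - x)) - 1)/(1/(1 - x)), which simplifies back to x + 1/(1 - x) + (x - 1)/x; check: E(5) = 111/20, E(-1/4) = 111/20.   [invariant]
(C) x/(1 - x)  ->  (1/(1 - x))/(1 - (1/(1 - x))) = -1/x; check: E(5) = -5/4 but E(-1/4) = -1/5.   [not invariant]
(D) x^2  ->  (1/(1 - x))^2 = (x - 1)^(-2); check: E(5) = 25 but E(-1/4) = 1/16.   [not invariant]

Only (B) is unchanged. Indeed f(f(x)) = 1/(1 - 1/(1-x)) = (1-x)/(-x) = (x-1)/x, so E(x) = x + f(x) + f(f(x)) is the sum over the whole 3-cycle; applying f just permutes the three terms cyclically (x -> f(x) -> f(f(x)) -> x), leaving the sum unchanged.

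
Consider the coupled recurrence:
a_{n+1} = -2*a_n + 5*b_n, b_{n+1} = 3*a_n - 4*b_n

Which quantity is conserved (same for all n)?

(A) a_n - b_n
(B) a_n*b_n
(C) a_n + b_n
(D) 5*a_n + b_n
C

Replace a_n by a_{n+1} = -2*a_n + 5*b_n and b_n by b_{n+1} = 3*a_n - 4*b_n in each option and simplify:
(A) a_n - b_n  ->  (-2*a_n + 5*b_n) - (3*a_n - 4*b_n) = -5*a_n + 9*b_n   [not conserved]
(B) a_n*b_n  ->  (-2*a_n + 5*b_n)*(3*a_n - 4*b_n) = -6*a_n^2 + 23*a_n*b_n - 20*b_n^2   [not conserved]
(C) a_n + b_n  ->  (-2*a_n + 5*b_n) + (3*a_n - 4*b_n) = a_n + b_n   [conserved]
(D) 5*a_n + b_n  ->  5*(-2*a_n + 5*b_n) + (3*a_n - 4*b_n) = -7*a_n + 21*b_n   [not conserved]

Only (C) a_n + b_n returns to itself after one step, so it is the conserved quantity.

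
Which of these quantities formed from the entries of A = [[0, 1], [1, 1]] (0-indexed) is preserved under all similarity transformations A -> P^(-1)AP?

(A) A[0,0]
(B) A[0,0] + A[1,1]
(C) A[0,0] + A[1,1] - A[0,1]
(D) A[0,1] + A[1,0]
B

A[0,0] + A[1,1] is the trace of A. By the cyclic property of the trace, tr(P^(-1)AP) = tr(APP^(-1)) = tr(A), so it is the same for every matrix similar to A.

The other combinations are not similarity invariants. For example, take P = [[2, 1], [1, 1]] (det P = 1), so P^(-1) = [[1, -1], [-1, 2]] and
B = P^(-1)AP = [[-2, -1], [5, 3]].
Evaluating each option on A and on B:
(A) A[0,0]: 0 for A, -2 for B -> changes
(B) A[0,0] + A[1,1]: 1 for A, 1 for B -> unchanged
(C) A[0,0] + A[1,1] - A[0,1]: 0 for A, 2 for B -> changes
(D) A[0,1] + A[1,0]: 2 for A, 4 for B -> changes

Only (B) A[0,0] + A[1,1] = 1 survives (and it does so for every P, not just this one), so it is the invariant.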